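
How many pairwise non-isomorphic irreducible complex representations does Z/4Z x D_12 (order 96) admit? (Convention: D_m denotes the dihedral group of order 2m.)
36

Why: The number of irreducible complex representations of a finite group equals its number of conjugacy classes. For a direct product, #classes(G x H) = #classes(G) * #classes(H). Z/4Z has 4 classes (abelian), D_12 has 9 classes, so 4 * 9 = 36, so Z/4Z x D_12 (order 96) has exactly 36 irreducible complex representations.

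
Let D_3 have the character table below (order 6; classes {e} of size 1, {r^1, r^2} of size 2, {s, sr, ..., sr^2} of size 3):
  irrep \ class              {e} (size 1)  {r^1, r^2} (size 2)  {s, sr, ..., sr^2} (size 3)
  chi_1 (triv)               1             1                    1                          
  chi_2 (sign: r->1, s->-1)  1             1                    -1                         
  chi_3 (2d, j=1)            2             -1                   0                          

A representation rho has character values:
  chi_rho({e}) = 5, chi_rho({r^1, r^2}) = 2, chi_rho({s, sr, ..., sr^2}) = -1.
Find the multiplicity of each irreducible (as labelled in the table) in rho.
Multiplicities: chi_1: 1, chi_2: 2, chi_3: 1.

Justification: Use <chi_rho, chi> = (1/|G|) sum_C |C| * chi_rho(C) * conj(chi(C)) with |G| = 6 for each irreducible chi in the table:
  <chi_rho, chi_1> = (1/6)[1*(5)*conj(1) + 2*(2)*conj(1) + 3*(-1)*conj(1)]
      = (1/6)[(5) + (4) + (-3)] = 6/6 = 1
  <chi_rho, chi_2> = (1/6)[1*(5)*conj(1) + 2*(2)*conj(1) + 3*(-1)*conj(-1)]
      = (1/6)[(5) + (4) + (3)] = 12/6 = 2
  <chi_rho, chi_3> = (1/6)[1*(5)*conj(2) + 2*(2)*conj(-1) + 3*(-1)*conj(0)]
      = (1/6)[(10) + (-4) + (0)] = 6/6 = 1
Dimension check: dim(rho) = sum (mult * dim) = 1*1 + 2*1 + 1*2 = 5 = chi_rho(e) = 5.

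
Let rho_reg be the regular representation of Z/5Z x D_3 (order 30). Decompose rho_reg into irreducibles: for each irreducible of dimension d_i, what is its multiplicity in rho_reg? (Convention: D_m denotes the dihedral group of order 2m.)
Each irreducible V_i of dimension d_i appears with multiplicity d_i, i.e. rho_reg = (direct sum over all irreducibles V_i) d_i V_i. The irreducible dimensions for Z/5Z x D_3 are 1, 1, 1, 1, 1, 1, 1, 1, 1, 1, 2, 2, 2, 2, 2: 10 irreducibles of dimension 1, each with multiplicity 1; 5 irreducibles of dimension 2, each with multiplicity 2. Total dimension 10*1*1 + 5*2*2 = 30 = |G|.

Explanation: General theorem: in the regular representation of a finite group G, each irreducible appears with multiplicity equal to its dimension. Check: dim(rho_reg) = sum d_i^2 = 1 + 1 + 1 + 1 + 1 + 1 + 1 + 1 + 1 + 1 + 4 + 4 + 4 + 4 + 4 = 30 = |G|.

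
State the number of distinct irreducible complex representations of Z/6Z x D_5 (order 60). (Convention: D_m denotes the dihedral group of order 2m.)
24

Derivation: The number of irreducible complex representations of a finite group equals its number of conjugacy classes. For a direct product, #classes(G x H) = #classes(G) * #classes(H). Z/6Z has 6 classes (abelian), D_5 has 4 classes, so 6 * 4 = 24, so Z/6Z x D_5 (order 60) has exactly 24 irreducible complex representations.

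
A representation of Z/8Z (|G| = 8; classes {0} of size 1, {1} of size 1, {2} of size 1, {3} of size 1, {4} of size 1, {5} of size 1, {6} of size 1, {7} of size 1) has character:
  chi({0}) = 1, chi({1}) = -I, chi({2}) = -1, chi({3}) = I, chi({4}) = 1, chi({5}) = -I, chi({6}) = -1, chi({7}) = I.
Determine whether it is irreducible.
Irreducible: <chi, chi> = 1.

Solution. <chi, chi> = (1/|G|) sum_C |C| * |chi(C)|^2 = (1/8)[1*|1|^2 + 1*|-I|^2 + 1*|-1|^2 + 1*|I|^2 + 1*|1|^2 + 1*|-I|^2 + 1*|-1|^2 + 1*|I|^2]
  = (1/8)[(1) + (1) + (1) + (1) + (1) + (1) + (1) + (1)] = 8/8 = 1.
(Exp terms are combined using exp(i*s)*conj(exp(i*t)) = exp(i*(s-t)), and sums of them are collapsed using the identity that for every m > 1 the m distinct m-th roots of unity sum to 0, e.g. 1 + exp(2*I*pi/3) + exp(-2*I*pi/3) = 0.)
A character is irreducible iff <chi, chi> = 1, so this representation is irreducible.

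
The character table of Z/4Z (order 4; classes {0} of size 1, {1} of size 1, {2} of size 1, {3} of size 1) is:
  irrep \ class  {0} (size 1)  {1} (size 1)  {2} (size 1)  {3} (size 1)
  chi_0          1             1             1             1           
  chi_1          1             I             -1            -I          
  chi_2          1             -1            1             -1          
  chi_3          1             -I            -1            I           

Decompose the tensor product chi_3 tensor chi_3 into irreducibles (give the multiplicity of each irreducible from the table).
chi_3 tensor chi_3 = chi_2 (all other irreducibles have multiplicity 0).

Argument: The character of a tensor product is the pointwise product (chi_3 * chi_3)(C) = chi_3(C) * chi_3(C):
  {0}: (1)*(1), {1}: (-I)*(-I), {2}: (-1)*(-1), {3}: (I)*(I)
so (chi_3 * chi_3) takes values
  {0} -> 1, {1} -> -1, {2} -> 1, {3} -> -1.
Now take the inner product of this character with each irreducible chi from the table, <chi_3*chi_3, chi> = (1/4) sum_C |C| (chi_3*chi_3)(C) conj(chi(C)):
  <chi_3*chi_3, chi_0> = (1/4)[1*(1)*conj(1) + 1*(-1)*conj(1) + 1*(1)*conj(1) + 1*(-1)*conj(1)]
      = (1/4)[(1) + (-1) + (1) + (-1)] = 0/4 = 0
  <chi_3*chi_3, chi_1> = (1/4)[1*(1)*conj(1) + 1*(-1)*conj(I) + 1*(1)*conj(-1) + 1*(-1)*conj(-I)]
      = (1/4)[(1) + (I) + (-1) + (-I)] = 0/4 = 0
  <chi_3*chi_3, chi_2> = (1/4)[1*(1)*conj(1) + 1*(-1)*conj(-1) + 1*(1)*conj(1) + 1*(-1)*conj(-1)]
      = (1/4)[(1) + (1) + (1) + (1)] = 4/4 = 1
  <chi_3*chi_3, chi_3> = (1/4)[1*(1)*conj(1) + 1*(-1)*conj(-I) + 1*(1)*conj(-1) + 1*(-1)*conj(I)]
      = (1/4)[(1) + (-I) + (-1) + (I)] = 0/4 = 0
(Exp terms are combined using exp(i*s)*conj(exp(i*t)) = exp(i*(s-t)), and sums of them are collapsed using the identity that for every m > 1 the m distinct m-th roots of unity sum to 0, e.g. 1 + exp(2*I*pi/3) + exp(-2*I*pi/3) = 0.)
Hence the multiplicities are chi_2: 1. Dimension check: dim(chi_3)*dim(chi_3) = 1*1 = 1 and sum (mult * dim) = 1*1 = 1.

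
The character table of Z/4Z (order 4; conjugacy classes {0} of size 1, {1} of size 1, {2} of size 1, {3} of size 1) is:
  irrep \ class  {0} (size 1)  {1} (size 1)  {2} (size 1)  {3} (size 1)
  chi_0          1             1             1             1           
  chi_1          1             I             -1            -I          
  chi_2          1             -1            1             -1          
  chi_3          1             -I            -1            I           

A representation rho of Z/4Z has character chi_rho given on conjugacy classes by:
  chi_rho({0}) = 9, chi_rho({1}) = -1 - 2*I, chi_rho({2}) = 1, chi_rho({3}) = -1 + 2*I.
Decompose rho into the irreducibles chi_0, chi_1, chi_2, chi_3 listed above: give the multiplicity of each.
Multiplicities: chi_0: 2, chi_1: 1, chi_2: 3, chi_3: 3.

Explanation: Use <chi_rho, chi> = (1/|G|) sum_C |C| * chi_rho(C) * conj(chi(C)) with |G| = 4 for each irreducible chi in the table:
  <chi_rho, chi_0> = (1/4)[1*(9)*conj(1) + 1*(-1 - 2*I)*conj(1) + 1*(1)*conj(1) + 1*(-1 + 2*I)*conj(1)]
      = (1/4)[(9) + (-1 - 2*I) + (1) + (-1 + 2*I)] = 8/4 = 2
  <chi_rho, chi_1> = (1/4)[1*(9)*conj(1) + 1*(-1 - 2*I)*conj(I) + 1*(1)*conj(-1) + 1*(-1 + 2*I)*conj(-I)]
      = (1/4)[(9) + (-2 + I) + (-1) + (-2 - I)] = 4/4 = 1
  <chi_rho, chi_2> = (1/4)[1*(9)*conj(1) + 1*(-1 - 2*I)*conj(-1) + 1*(1)*conj(1) + 1*(-1 + 2*I)*conj(-1)]
      = (1/4)[(9) + (1 + 2*I) + (1) + (1 - 2*I)] = 12/4 = 3
  <chi_rho, chi_3> = (1/4)[1*(9)*conj(1) + 1*(-1 - 2*I)*conj(-I) + 1*(1)*conj(-1) + 1*(-1 + 2*I)*conj(I)]
      = (1/4)[(9) + (2 - I) + (-1) + (2 + I)] = 12/4 = 3
(Exp terms are combined using exp(i*s)*conj(exp(i*t)) = exp(i*(s-t)), and sums of them are collapsed using the identity that for every m > 1 the m distinct m-th roots of unity sum to 0, e.g. 1 + exp(2*I*pi/3) + exp(-2*I*pi/3) = 0.)
Dimension check: dim(rho) = sum (mult * dim) = 2*1 + 1*1 + 3*1 + 3*1 = 9 = chi_rho(e) = 9.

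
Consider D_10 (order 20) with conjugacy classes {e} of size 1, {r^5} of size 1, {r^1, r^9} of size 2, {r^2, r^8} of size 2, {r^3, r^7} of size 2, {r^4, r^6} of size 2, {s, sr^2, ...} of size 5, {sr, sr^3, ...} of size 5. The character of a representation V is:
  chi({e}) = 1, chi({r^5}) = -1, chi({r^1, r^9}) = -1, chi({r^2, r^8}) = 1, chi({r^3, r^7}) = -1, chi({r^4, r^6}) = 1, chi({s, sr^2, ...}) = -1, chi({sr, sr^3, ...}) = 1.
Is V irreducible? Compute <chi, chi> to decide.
Irreducible: <chi, chi> = 1.

Working: <chi, chi> = (1/|G|) sum_C |C| * |chi(C)|^2 = (1/20)[1*|1|^2 + 1*|-1|^2 + 2*|-1|^2 + 2*|1|^2 + 2*|-1|^2 + 2*|1|^2 + 5*|-1|^2 + 5*|1|^2]
  = (1/20)[(1) + (1) + (2) + (2) + (2) + (2) + (5) + (5)] = 20/20 = 1.
A character is irreducible iff <chi, chi> = 1, so this representation is irreducible.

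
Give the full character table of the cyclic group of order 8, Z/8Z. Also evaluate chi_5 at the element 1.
Character table of Z/8Z (irreps indexed chi_0,...,chi_7 with chi_k(m) = zeta_8^(k*m), zeta_8 = exp(2*pi*i/8)):
  irrep \ class  {0} (size 1)  {1} (size 1)    {2} (size 1)  {3} (size 1)    {4} (size 1)  {5} (size 1)    {6} (size 1)  {7} (size 1)  
  chi_0          1             1               1             1               1             1               1             1             
  chi_1          1             exp(I*pi/4)     I             exp(3*I*pi/4)   -1            exp(-3*I*pi/4)  -I            exp(-I*pi/4)  
  chi_2          1             I               -1            -I              1             I               -1            -I            
  chi_3          1             exp(3*I*pi/4)   -I            exp(I*pi/4)     -1            exp(-I*pi/4)    I             exp(-3*I*pi/4)
  chi_4          1             -1              1             -1              1             -1              1             -1            
  chi_5          1             exp(-3*I*pi/4)  I             exp(-I*pi/4)    -1            exp(I*pi/4)     -I            exp(3*I*pi/4) 
  chi_6          1             -I              -1            I               1             -I              -1            I             
  chi_7          1             exp(-I*pi/4)    -I            exp(-3*I*pi/4)  -1            exp(3*I*pi/4)   I             exp(I*pi/4)   

Spot check: chi_5(1) = zeta_8^(5*1) = zeta_8^5 = exp(-3*I*pi/4).

Proof sketch: Z/8Z is abelian, so all 8 irreducible complex representations are 1-dimensional. They are given by chi_k(m) = zeta_8^(k*m) for k = 0,...,7. Row orthogonality: sum_m chi_k(m) conj(chi_l(m)) = 8 * [k = l].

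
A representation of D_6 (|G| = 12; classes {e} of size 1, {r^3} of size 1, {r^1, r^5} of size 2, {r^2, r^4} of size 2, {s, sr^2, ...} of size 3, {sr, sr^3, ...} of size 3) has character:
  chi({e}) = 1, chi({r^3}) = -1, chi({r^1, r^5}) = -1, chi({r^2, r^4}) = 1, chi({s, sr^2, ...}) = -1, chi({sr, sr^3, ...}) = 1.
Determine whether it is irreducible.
Irreducible: <chi, chi> = 1.

Details: <chi, chi> = (1/|G|) sum_C |C| * |chi(C)|^2 = (1/12)[1*|1|^2 + 1*|-1|^2 + 2*|-1|^2 + 2*|1|^2 + 3*|-1|^2 + 3*|1|^2]
  = (1/12)[(1) + (1) + (2) + (2) + (3) + (3)] = 12/12 = 1.
A character is irreducible iff <chi, chi> = 1, so this representation is irreducible.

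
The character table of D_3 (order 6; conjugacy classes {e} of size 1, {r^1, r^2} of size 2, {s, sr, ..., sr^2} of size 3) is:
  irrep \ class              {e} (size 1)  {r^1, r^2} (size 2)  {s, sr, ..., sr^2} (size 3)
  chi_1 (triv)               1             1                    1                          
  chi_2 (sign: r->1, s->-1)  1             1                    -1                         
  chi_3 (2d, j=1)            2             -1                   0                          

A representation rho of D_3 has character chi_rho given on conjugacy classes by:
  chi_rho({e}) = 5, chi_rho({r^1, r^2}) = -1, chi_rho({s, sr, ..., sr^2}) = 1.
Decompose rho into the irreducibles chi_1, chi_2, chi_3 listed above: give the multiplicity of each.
Multiplicities: chi_1: 1, chi_2: 0, chi_3: 2.

Working: Use <chi_rho, chi> = (1/|G|) sum_C |C| * chi_rho(C) * conj(chi(C)) with |G| = 6 for each irreducible chi in the table:
  <chi_rho, chi_1> = (1/6)[1*(5)*conj(1) + 2*(-1)*conj(1) + 3*(1)*conj(1)]
      = (1/6)[(5) + (-2) + (3)] = 6/6 = 1
  <chi_rho, chi_2> = (1/6)[1*(5)*conj(1) + 2*(-1)*conj(1) + 3*(1)*conj(-1)]
      = (1/6)[(5) + (-2) + (-3)] = 0/6 = 0
  <chi_rho, chi_3> = (1/6)[1*(5)*conj(2) + 2*(-1)*conj(-1) + 3*(1)*conj(0)]
      = (1/6)[(10) + (2) + (0)] = 12/6 = 2
Dimension check: dim(rho) = sum (mult * dim) = 1*1 + 0*1 + 2*2 = 5 = chi_rho(e) = 5.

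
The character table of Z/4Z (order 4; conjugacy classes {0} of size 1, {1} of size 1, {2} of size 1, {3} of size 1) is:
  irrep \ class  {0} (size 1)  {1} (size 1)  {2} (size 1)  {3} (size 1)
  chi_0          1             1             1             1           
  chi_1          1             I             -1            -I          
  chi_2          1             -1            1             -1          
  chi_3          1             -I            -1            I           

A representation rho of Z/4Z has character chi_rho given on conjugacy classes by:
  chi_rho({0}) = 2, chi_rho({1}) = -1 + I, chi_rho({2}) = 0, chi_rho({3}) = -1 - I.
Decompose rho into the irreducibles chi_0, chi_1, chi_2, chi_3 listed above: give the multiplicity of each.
Multiplicities: chi_0: 0, chi_1: 1, chi_2: 1, chi_3: 0.

Proof sketch: Use <chi_rho, chi> = (1/|G|) sum_C |C| * chi_rho(C) * conj(chi(C)) with |G| = 4 for each irreducible chi in the table:
  <chi_rho, chi_0> = (1/4)[1*(2)*conj(1) + 1*(-1 + I)*conj(1) + 1*(0)*conj(1) + 1*(-1 - I)*conj(1)]
      = (1/4)[(2) + (-1 + I) + (0) + (-1 - I)] = 0/4 = 0
  <chi_rho, chi_1> = (1/4)[1*(2)*conj(1) + 1*(-1 + I)*conj(I) + 1*(0)*conj(-1) + 1*(-1 - I)*conj(-I)]
      = (1/4)[(2) + (1 + I) + (0) + (1 - I)] = 4/4 = 1
  <chi_rho, chi_2> = (1/4)[1*(2)*conj(1) + 1*(-1 + I)*conj(-1) + 1*(0)*conj(1) + 1*(-1 - I)*conj(-1)]
      = (1/4)[(2) + (1 - I) + (0) + (1 + I)] = 4/4 = 1
  <chi_rho, chi_3> = (1/4)[1*(2)*conj(1) + 1*(-1 + I)*conj(-I) + 1*(0)*conj(-1) + 1*(-1 - I)*conj(I)]
      = (1/4)[(2) + (-1 - I) + (0) + (-1 + I)] = 0/4 = 0
(Exp terms are combined using exp(i*s)*conj(exp(i*t)) = exp(i*(s-t)), and sums of them are collapsed using the identity that for every m > 1 the m distinct m-th roots of unity sum to 0, e.g. 1 + exp(2*I*pi/3) + exp(-2*I*pi/3) = 0.)
Dimension check: dim(rho) = sum (mult * dim) = 0*1 + 1*1 + 1*1 + 0*1 = 2 = chi_rho(e) = 2.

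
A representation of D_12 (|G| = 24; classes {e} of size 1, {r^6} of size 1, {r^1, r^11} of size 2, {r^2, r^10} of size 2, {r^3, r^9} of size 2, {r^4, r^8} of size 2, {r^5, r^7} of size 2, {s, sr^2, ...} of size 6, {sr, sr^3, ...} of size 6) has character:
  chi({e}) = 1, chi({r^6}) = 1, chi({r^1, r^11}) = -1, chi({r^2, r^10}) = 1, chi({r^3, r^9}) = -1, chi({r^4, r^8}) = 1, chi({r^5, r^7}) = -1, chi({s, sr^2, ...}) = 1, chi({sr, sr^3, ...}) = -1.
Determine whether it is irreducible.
Irreducible: <chi, chi> = 1.

Reasoning: <chi, chi> = (1/|G|) sum_C |C| * |chi(C)|^2 = (1/24)[1*|1|^2 + 1*|1|^2 + 2*|-1|^2 + 2*|1|^2 + 2*|-1|^2 + 2*|1|^2 + 2*|-1|^2 + 6*|1|^2 + 6*|-1|^2]
  = (1/24)[(1) + (1) + (2) + (2) + (2) + (2) + (2) + (6) + (6)] = 24/24 = 1.
A character is irreducible iff <chi, chi> = 1, so this representation is irreducible.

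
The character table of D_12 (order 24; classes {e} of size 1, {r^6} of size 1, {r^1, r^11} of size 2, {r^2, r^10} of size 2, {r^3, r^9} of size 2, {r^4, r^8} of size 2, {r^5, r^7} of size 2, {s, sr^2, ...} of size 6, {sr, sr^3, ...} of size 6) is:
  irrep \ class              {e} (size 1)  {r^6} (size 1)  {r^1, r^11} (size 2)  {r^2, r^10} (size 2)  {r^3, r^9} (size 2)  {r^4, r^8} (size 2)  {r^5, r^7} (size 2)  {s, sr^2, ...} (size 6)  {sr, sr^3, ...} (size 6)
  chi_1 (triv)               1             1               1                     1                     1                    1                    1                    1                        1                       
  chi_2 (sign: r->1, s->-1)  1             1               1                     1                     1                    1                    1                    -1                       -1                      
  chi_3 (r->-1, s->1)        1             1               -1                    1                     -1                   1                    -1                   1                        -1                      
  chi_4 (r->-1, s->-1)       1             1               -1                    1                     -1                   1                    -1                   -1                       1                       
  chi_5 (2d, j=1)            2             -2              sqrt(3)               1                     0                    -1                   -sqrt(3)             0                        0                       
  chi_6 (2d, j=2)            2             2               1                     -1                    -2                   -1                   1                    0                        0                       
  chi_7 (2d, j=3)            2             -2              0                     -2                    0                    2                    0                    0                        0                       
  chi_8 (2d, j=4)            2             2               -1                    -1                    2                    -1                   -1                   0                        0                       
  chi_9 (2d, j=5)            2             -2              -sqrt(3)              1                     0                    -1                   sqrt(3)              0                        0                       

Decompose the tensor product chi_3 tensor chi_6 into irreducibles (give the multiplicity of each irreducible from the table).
chi_3 tensor chi_6 = chi_8 (all other irreducibles have multiplicity 0).

Details: The character of a tensor product is the pointwise product (chi_3 * chi_6)(C) = chi_3(C) * chi_6(C):
  {e}: (1)*(2), {r^6}: (1)*(2), {r^1, r^11}: (-1)*(1), {r^2, r^10}: (1)*(-1), {r^3, r^9}: (-1)*(-2), {r^4, r^8}: (1)*(-1), {r^5, r^7}: (-1)*(1), {s, sr^2, ...}: (1)*(0), {sr, sr^3, ...}: (-1)*(0)
so (chi_3 * chi_6) takes values
  {e} -> 2, {r^6} -> 2, {r^1, r^11} -> -1, {r^2, r^10} -> -1, {r^3, r^9} -> 2, {r^4, r^8} -> -1, {r^5, r^7} -> -1, {s, sr^2, ...} -> 0, {sr, sr^3, ...} -> 0.
Now take the inner product of this character with each irreducible chi from the table, <chi_3*chi_6, chi> = (1/24) sum_C |C| (chi_3*chi_6)(C) conj(chi(C)):
  <chi_3*chi_6, chi_1> = (1/24)[1*(2)*conj(1) + 1*(2)*conj(1) + 2*(-1)*conj(1) + 2*(-1)*conj(1) + 2*(2)*conj(1) + 2*(-1)*conj(1) + 2*(-1)*conj(1) + 6*(0)*conj(1) + 6*(0)*conj(1)]
      = (1/24)[(2) + (2) + (-2) + (-2) + (4) + (-2) + (-2) + (0) + (0)] = 0/24 = 0
  <chi_3*chi_6, chi_2> = (1/24)[1*(2)*conj(1) + 1*(2)*conj(1) + 2*(-1)*conj(1) + 2*(-1)*conj(1) + 2*(2)*conj(1) + 2*(-1)*conj(1) + 2*(-1)*conj(1) + 6*(0)*conj(-1) + 6*(0)*conj(-1)]
      = (1/24)[(2) + (2) + (-2) + (-2) + (4) + (-2) + (-2) + (0) + (0)] = 0/24 = 0
  <chi_3*chi_6, chi_3> = (1/24)[1*(2)*conj(1) + 1*(2)*conj(1) + 2*(-1)*conj(-1) + 2*(-1)*conj(1) + 2*(2)*conj(-1) + 2*(-1)*conj(1) + 2*(-1)*conj(-1) + 6*(0)*conj(1) + 6*(0)*conj(-1)]
      = (1/24)[(2) + (2) + (2) + (-2) + (-4) + (-2) + (2) + (0) + (0)] = 0/24 = 0
  <chi_3*chi_6, chi_4> = (1/24)[1*(2)*conj(1) + 1*(2)*conj(1) + 2*(-1)*conj(-1) + 2*(-1)*conj(1) + 2*(2)*conj(-1) + 2*(-1)*conj(1) + 2*(-1)*conj(-1) + 6*(0)*conj(-1) + 6*(0)*conj(1)]
      = (1/24)[(2) + (2) + (2) + (-2) + (-4) + (-2) + (2) + (0) + (0)] = 0/24 = 0
  <chi_3*chi_6, chi_5> = (1/24)[1*(2)*conj(2) + 1*(2)*conj(-2) + 2*(-1)*conj(sqrt(3)) + 2*(-1)*conj(1) + 2*(2)*conj(0) + 2*(-1)*conj(-1) + 2*(-1)*conj(-sqrt(3)) + 6*(0)*conj(0) + 6*(0)*conj(0)]
      = (1/24)[(4) + (-4) + (-2*sqrt(3)) + (-2) + (0) + (2) + (2*sqrt(3)) + (0) + (0)] = 0/24 = 0
  <chi_3*chi_6, chi_6> = (1/24)[1*(2)*conj(2) + 1*(2)*conj(2) + 2*(-1)*conj(1) + 2*(-1)*conj(-1) + 2*(2)*conj(-2) + 2*(-1)*conj(-1) + 2*(-1)*conj(1) + 6*(0)*conj(0) + 6*(0)*conj(0)]
      = (1/24)[(4) + (4) + (-2) + (2) + (-8) + (2) + (-2) + (0) + (0)] = 0/24 = 0
  <chi_3*chi_6, chi_7> = (1/24)[1*(2)*conj(2) + 1*(2)*conj(-2) + 2*(-1)*conj(0) + 2*(-1)*conj(-2) + 2*(2)*conj(0) + 2*(-1)*conj(2) + 2*(-1)*conj(0) + 6*(0)*conj(0) + 6*(0)*conj(0)]
      = (1/24)[(4) + (-4) + (0) + (4) + (0) + (-4) + (0) + (0) + (0)] = 0/24 = 0
  <chi_3*chi_6, chi_8> = (1/24)[1*(2)*conj(2) + 1*(2)*conj(2) + 2*(-1)*conj(-1) + 2*(-1)*conj(-1) + 2*(2)*conj(2) + 2*(-1)*conj(-1) + 2*(-1)*conj(-1) + 6*(0)*conj(0) + 6*(0)*conj(0)]
      = (1/24)[(4) + (4) + (2) + (2) + (8) + (2) + (2) + (0) + (0)] = 24/24 = 1
  <chi_3*chi_6, chi_9> = (1/24)[1*(2)*conj(2) + 1*(2)*conj(-2) + 2*(-1)*conj(-sqrt(3)) + 2*(-1)*conj(1) + 2*(2)*conj(0) + 2*(-1)*conj(-1) + 2*(-1)*conj(sqrt(3)) + 6*(0)*conj(0) + 6*(0)*conj(0)]
      = (1/24)[(4) + (-4) + (2*sqrt(3)) + (-2) + (0) + (2) + (-2*sqrt(3)) + (0) + (0)] = 0/24 = 0
Hence the multiplicities are chi_8: 1. Dimension check: dim(chi_3)*dim(chi_6) = 1*2 = 2 and sum (mult * dim) = 1*2 = 2.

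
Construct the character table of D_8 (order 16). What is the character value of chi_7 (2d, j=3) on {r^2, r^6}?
Conjugacy classes: {e} of size 1, {r^4} of size 1, {r^1, r^7} of size 2, {r^2, r^6} of size 2, {r^3, r^5} of size 2, {s, sr^2, ...} of size 4, {sr, sr^3, ...} of size 4.
Character table:
  irrep \ class              {e} (size 1)  {r^4} (size 1)  {r^1, r^7} (size 2)  {r^2, r^6} (size 2)  {r^3, r^5} (size 2)  {s, sr^2, ...} (size 4)  {sr, sr^3, ...} (size 4)
  chi_1 (triv)               1             1               1                    1                    1                    1                        1                       
  chi_2 (sign: r->1, s->-1)  1             1               1                    1                    1                    -1                       -1                      
  chi_3 (r->-1, s->1)        1             1               -1                   1                    -1                   1                        -1                      
  chi_4 (r->-1, s->-1)       1             1               -1                   1                    -1                   -1                       1                       
  chi_5 (2d, j=1)            2             -2              sqrt(2)              0                    -sqrt(2)             0                        0                       
  chi_6 (2d, j=2)            2             2               0                    -2                   0                    0                        0                       
  chi_7 (2d, j=3)            2             -2              -sqrt(2)             0                    sqrt(2)              0                        0                       

Spot check: chi_7 (2d, j=3) on {r^2, r^6} = 0.

Justification: D_8 has order 2*8 = 16 with 7 conjugacy classes, hence 7 irreducibles. Sum of squared dims 1 + 1 + 1 + 1 + 4 + 4 + 4 = 16 = |G|. Linear characters come from the abelianisation; the 2-dimensional irreps have character r^k -> 2*cos(2*pi*j*k/8), reflections -> 0.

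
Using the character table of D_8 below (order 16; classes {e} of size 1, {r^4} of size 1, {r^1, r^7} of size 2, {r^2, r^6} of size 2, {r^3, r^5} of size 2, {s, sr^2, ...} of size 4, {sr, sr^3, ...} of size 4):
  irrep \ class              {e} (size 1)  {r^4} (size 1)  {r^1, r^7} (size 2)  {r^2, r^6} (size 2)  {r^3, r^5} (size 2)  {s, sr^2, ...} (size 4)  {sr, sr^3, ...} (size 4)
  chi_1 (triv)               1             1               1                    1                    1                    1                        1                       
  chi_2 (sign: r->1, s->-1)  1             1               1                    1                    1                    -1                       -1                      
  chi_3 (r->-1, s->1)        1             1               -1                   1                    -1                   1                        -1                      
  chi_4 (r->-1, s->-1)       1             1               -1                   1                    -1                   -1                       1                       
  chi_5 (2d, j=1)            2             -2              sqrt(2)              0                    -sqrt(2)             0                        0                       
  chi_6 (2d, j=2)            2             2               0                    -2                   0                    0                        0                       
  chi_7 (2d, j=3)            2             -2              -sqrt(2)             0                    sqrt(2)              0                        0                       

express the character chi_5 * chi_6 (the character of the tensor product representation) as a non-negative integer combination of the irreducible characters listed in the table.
chi_5 tensor chi_6 = chi_5 + chi_7 (all other irreducibles have multiplicity 0).

Explanation: The character of a tensor product is the pointwise product (chi_5 * chi_6)(C) = chi_5(C) * chi_6(C):
  {e}: (2)*(2), {r^4}: (-2)*(2), {r^1, r^7}: (sqrt(2))*(0), {r^2, r^6}: (0)*(-2), {r^3, r^5}: (-sqrt(2))*(0), {s, sr^2, ...}: (0)*(0), {sr, sr^3, ...}: (0)*(0)
so (chi_5 * chi_6) takes values
  {e} -> 4, {r^4} -> -4, {r^1, r^7} -> 0, {r^2, r^6} -> 0, {r^3, r^5} -> 0, {s, sr^2, ...} -> 0, {sr, sr^3, ...} -> 0.
Now take the inner product of this character with each irreducible chi from the table, <chi_5*chi_6, chi> = (1/16) sum_C |C| (chi_5*chi_6)(C) conj(chi(C)):
  <chi_5*chi_6, chi_1> = (1/16)[1*(4)*conj(1) + 1*(-4)*conj(1) + 2*(0)*conj(1) + 2*(0)*conj(1) + 2*(0)*conj(1) + 4*(0)*conj(1) + 4*(0)*conj(1)]
      = (1/16)[(4) + (-4) + (0) + (0) + (0) + (0) + (0)] = 0/16 = 0
  <chi_5*chi_6, chi_2> = (1/16)[1*(4)*conj(1) + 1*(-4)*conj(1) + 2*(0)*conj(1) + 2*(0)*conj(1) + 2*(0)*conj(1) + 4*(0)*conj(-1) + 4*(0)*conj(-1)]
      = (1/16)[(4) + (-4) + (0) + (0) + (0) + (0) + (0)] = 0/16 = 0
  <chi_5*chi_6, chi_3> = (1/16)[1*(4)*conj(1) + 1*(-4)*conj(1) + 2*(0)*conj(-1) + 2*(0)*conj(1) + 2*(0)*conj(-1) + 4*(0)*conj(1) + 4*(0)*conj(-1)]
      = (1/16)[(4) + (-4) + (0) + (0) + (0) + (0) + (0)] = 0/16 = 0
  <chi_5*chi_6, chi_4> = (1/16)[1*(4)*conj(1) + 1*(-4)*conj(1) + 2*(0)*conj(-1) + 2*(0)*conj(1) + 2*(0)*conj(-1) + 4*(0)*conj(-1) + 4*(0)*conj(1)]
      = (1/16)[(4) + (-4) + (0) + (0) + (0) + (0) + (0)] = 0/16 = 0
  <chi_5*chi_6, chi_5> = (1/16)[1*(4)*conj(2) + 1*(-4)*conj(-2) + 2*(0)*conj(sqrt(2)) + 2*(0)*conj(0) + 2*(0)*conj(-sqrt(2)) + 4*(0)*conj(0) + 4*(0)*conj(0)]
      = (1/16)[(8) + (8) + (0) + (0) + (0) + (0) + (0)] = 16/16 = 1
  <chi_5*chi_6, chi_6> = (1/16)[1*(4)*conj(2) + 1*(-4)*conj(2) + 2*(0)*conj(0) + 2*(0)*conj(-2) + 2*(0)*conj(0) + 4*(0)*conj(0) + 4*(0)*conj(0)]
      = (1/16)[(8) + (-8) + (0) + (0) + (0) + (0) + (0)] = 0/16 = 0
  <chi_5*chi_6, chi_7> = (1/16)[1*(4)*conj(2) + 1*(-4)*conj(-2) + 2*(0)*conj(-sqrt(2)) + 2*(0)*conj(0) + 2*(0)*conj(sqrt(2)) + 4*(0)*conj(0) + 4*(0)*conj(0)]
      = (1/16)[(8) + (8) + (0) + (0) + (0) + (0) + (0)] = 16/16 = 1
Hence the multiplicities are chi_5: 1, chi_7: 1. Dimension check: dim(chi_5)*dim(chi_6) = 2*2 = 4 and sum (mult * dim) = 1*2 + 1*2 = 4.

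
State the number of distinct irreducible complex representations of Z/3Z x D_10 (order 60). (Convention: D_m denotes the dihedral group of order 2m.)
24

Reasoning: The number of irreducible complex representations of a finite group equals its number of conjugacy classes. For a direct product, #classes(G x H) = #classes(G) * #classes(H). Z/3Z has 3 classes (abelian), D_10 has 8 classes, so 3 * 8 = 24, so Z/3Z x D_10 (order 60) has exactly 24 irreducible complex representations.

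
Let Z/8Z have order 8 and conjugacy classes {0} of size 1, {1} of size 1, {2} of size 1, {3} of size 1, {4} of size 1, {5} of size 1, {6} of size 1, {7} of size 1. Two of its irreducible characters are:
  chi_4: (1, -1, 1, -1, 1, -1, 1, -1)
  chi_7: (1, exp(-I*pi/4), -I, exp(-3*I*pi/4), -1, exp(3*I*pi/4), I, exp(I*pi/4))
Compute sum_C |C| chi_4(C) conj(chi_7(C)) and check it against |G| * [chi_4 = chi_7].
Sum = 0; so <chi_4, chi_7> = 0 (distinct irreducibles are orthogonal).

Reasoning: Compute term by term over conjugacy classes (|C| * chi_4(C) * conj(chi_7(C))):
  1*(1)*conj(1) + 1*(-1)*conj(exp(-I*pi/4)) + 1*(1)*conj(-I) + 1*(-1)*conj(exp(-3*I*pi/4)) + 1*(1)*conj(-1) + 1*(-1)*conj(exp(3*I*pi/4)) + 1*(1)*conj(I) + 1*(-1)*conj(exp(I*pi/4))
  = (1) + (-exp(I*pi/4)) + (I) + (-exp(3*I*pi/4)) + (-1) + (-exp(-3*I*pi/4)) + (-I) + (-exp(-I*pi/4))
  = 0.
(Exp terms are combined using exp(i*s)*conj(exp(i*t)) = exp(i*(s-t)), and sums of them are collapsed using the identity that for every m > 1 the m distinct m-th roots of unity sum to 0, e.g. 1 + exp(2*I*pi/3) + exp(-2*I*pi/3) = 0.)
Dividing by |G| = 8 gives 0/8 = 0, matching the row-orthogonality relation <chi_4, chi_7> = [chi_4 = chi_7].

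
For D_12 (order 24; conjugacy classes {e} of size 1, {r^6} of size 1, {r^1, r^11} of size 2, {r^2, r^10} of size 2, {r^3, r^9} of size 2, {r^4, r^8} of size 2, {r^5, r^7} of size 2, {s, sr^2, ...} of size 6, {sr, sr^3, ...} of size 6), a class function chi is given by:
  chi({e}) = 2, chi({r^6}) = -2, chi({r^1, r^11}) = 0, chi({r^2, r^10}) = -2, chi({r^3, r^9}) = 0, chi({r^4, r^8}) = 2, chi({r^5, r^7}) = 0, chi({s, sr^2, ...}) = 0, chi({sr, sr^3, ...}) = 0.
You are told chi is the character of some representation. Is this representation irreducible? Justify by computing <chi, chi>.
Irreducible: <chi, chi> = 1.

Working: <chi, chi> = (1/|G|) sum_C |C| * |chi(C)|^2 = (1/24)[1*|2|^2 + 1*|-2|^2 + 2*|0|^2 + 2*|-2|^2 + 2*|0|^2 + 2*|2|^2 + 2*|0|^2 + 6*|0|^2 + 6*|0|^2]
  = (1/24)[(4) + (4) + (0) + (8) + (0) + (8) + (0) + (0) + (0)] = 24/24 = 1.
A character is irreducible iff <chi, chi> = 1, so this representation is irreducible.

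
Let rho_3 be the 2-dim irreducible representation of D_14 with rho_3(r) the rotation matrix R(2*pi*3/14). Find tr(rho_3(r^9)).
chi_{rho_3}(r^9) = 2*cos(2*pi*3*9/14) = 2*cos(pi/7)

Details: rho_3(r^9) is rotation by angle 2*pi*3*9/14, whose trace is 2*cos(2*pi*3*9/14) = 2*cos(pi/7).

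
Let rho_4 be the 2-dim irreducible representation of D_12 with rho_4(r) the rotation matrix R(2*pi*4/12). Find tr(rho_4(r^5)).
chi_{rho_4}(r^5) = 2*cos(2*pi*4*5/12) = -1

Working: rho_4(r^5) is rotation by angle 2*pi*4*5/12, whose trace is 2*cos(2*pi*4*5/12) = -1.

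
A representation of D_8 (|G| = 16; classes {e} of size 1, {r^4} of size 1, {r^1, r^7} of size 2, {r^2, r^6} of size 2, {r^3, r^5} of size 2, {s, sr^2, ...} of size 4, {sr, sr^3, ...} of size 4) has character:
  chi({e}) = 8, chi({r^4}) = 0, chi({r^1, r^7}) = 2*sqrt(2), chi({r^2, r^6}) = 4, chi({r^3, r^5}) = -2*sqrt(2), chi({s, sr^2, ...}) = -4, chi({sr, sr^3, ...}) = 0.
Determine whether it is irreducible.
Not irreducible (reducible): <chi, chi> = 12 > 1.

<chi, chi> = (1/|G|) sum_C |C| * |chi(C)|^2 = (1/16)[1*|8|^2 + 1*|0|^2 + 2*|2*sqrt(2)|^2 + 2*|4|^2 + 2*|-2*sqrt(2)|^2 + 4*|-4|^2 + 4*|0|^2]
  = (1/16)[(64) + (0) + (16) + (32) + (16) + (64) + (0)] = 192/16 = 12.
A character is irreducible iff <chi, chi> = 1, so this representation is reducible.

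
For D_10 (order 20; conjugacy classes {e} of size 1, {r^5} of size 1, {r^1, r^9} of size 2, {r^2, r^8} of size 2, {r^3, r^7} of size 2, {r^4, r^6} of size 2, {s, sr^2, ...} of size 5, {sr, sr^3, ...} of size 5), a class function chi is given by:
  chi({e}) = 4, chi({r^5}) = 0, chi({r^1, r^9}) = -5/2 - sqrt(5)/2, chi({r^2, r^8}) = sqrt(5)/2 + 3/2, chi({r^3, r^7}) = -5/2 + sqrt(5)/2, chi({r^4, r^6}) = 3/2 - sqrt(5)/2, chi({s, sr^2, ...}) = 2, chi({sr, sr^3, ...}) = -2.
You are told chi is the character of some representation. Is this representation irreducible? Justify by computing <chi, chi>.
Not irreducible (reducible): <chi, chi> = 5 > 1.

Justification: <chi, chi> = (1/|G|) sum_C |C| * |chi(C)|^2 = (1/20)[1*|4|^2 + 1*|0|^2 + 2*|-5/2 - sqrt(5)/2|^2 + 2*|sqrt(5)/2 + 3/2|^2 + 2*|-5/2 + sqrt(5)/2|^2 + 2*|3/2 - sqrt(5)/2|^2 + 5*|2|^2 + 5*|-2|^2]
  = (1/20)[(16) + (0) + (5*sqrt(5) + 15) + (3*sqrt(5) + 7) + (15 - 5*sqrt(5)) + (7 - 3*sqrt(5)) + (20) + (20)] = 100/20 = 5.
A character is irreducible iff <chi, chi> = 1, so this representation is reducible.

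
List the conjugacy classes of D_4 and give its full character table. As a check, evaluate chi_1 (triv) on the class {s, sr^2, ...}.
Conjugacy classes: {e} of size 1, {r^2} of size 1, {r^1, r^3} of size 2, {s, sr^2, ...} of size 2, {sr, sr^3, ...} of size 2.
Character table:
  irrep \ class              {e} (size 1)  {r^2} (size 1)  {r^1, r^3} (size 2)  {s, sr^2, ...} (size 2)  {sr, sr^3, ...} (size 2)
  chi_1 (triv)               1             1               1                    1                        1                       
  chi_2 (sign: r->1, s->-1)  1             1               1                    -1                       -1                      
  chi_3 (r->-1, s->1)        1             1               -1                   1                        -1                      
  chi_4 (r->-1, s->-1)       1             1               -1                   -1                       1                       
  chi_5 (2d, j=1)            2             -2              0                    0                        0                       

Spot check: chi_1 (triv) on {s, sr^2, ...} = 1.

Details: D_4 has order 2*4 = 8 with 5 conjugacy classes, hence 5 irreducibles. Sum of squared dims 1 + 1 + 1 + 1 + 4 = 8 = |G|. Linear characters come from the abelianisation; the 2-dimensional irreps have character r^k -> 2*cos(2*pi*j*k/4), reflections -> 0.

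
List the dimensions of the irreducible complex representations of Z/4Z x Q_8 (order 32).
Dimensions: 1, 1, 1, 1, 1, 1, 1, 1, 1, 1, 1, 1, 1, 1, 1, 1, 2, 2, 2, 2

Proof sketch: There are 20 irreducibles (= number of conjugacy classes). Their dimensions d_i satisfy sum d_i^2 = |G| = 32: 1 + 1 + 1 + 1 + 1 + 1 + 1 + 1 + 1 + 1 + 1 + 1 + 1 + 1 + 1 + 1 + 4 + 4 + 4 + 4 = 32. (For the product with Z/4Z: each of the 4 1-dim characters of Z/4Z tensors with each irrep of Q_8, giving 4 copies of each Q_8-dimension.)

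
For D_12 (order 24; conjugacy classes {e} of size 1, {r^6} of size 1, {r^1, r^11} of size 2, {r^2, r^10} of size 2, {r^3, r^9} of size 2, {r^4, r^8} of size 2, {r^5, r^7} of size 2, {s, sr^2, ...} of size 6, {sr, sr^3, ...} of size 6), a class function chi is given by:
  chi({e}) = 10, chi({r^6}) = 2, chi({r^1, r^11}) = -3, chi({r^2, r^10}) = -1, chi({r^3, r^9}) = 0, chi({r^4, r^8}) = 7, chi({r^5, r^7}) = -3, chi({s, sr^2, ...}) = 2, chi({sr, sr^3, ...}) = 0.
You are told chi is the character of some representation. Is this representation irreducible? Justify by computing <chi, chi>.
Not irreducible (reducible): <chi, chi> = 11 > 1.

Justification: <chi, chi> = (1/|G|) sum_C |C| * |chi(C)|^2 = (1/24)[1*|10|^2 + 1*|2|^2 + 2*|-3|^2 + 2*|-1|^2 + 2*|0|^2 + 2*|7|^2 + 2*|-3|^2 + 6*|2|^2 + 6*|0|^2]
  = (1/24)[(100) + (4) + (18) + (2) + (0) + (98) + (18) + (24) + (0)] = 264/24 = 11.
A character is irreducible iff <chi, chi> = 1, so this representation is reducible.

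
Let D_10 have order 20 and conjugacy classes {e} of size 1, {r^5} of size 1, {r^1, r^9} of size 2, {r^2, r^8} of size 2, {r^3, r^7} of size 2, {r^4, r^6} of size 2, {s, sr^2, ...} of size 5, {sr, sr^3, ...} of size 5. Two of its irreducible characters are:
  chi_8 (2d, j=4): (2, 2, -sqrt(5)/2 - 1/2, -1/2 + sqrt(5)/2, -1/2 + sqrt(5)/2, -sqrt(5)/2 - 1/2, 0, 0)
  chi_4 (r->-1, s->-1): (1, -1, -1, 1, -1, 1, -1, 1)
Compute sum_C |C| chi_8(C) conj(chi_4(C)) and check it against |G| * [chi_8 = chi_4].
Sum = 0; so <chi_8, chi_4> = 0 (distinct irreducibles are orthogonal).

Proof sketch: Compute term by term over conjugacy classes (|C| * chi_8(C) * conj(chi_4(C))):
  1*(2)*conj(1) + 1*(2)*conj(-1) + 2*(-sqrt(5)/2 - 1/2)*conj(-1) + 2*(-1/2 + sqrt(5)/2)*conj(1) + 2*(-1/2 + sqrt(5)/2)*conj(-1) + 2*(-sqrt(5)/2 - 1/2)*conj(1) + 5*(0)*conj(-1) + 5*(0)*conj(1)
  = (2) + (-2) + (1 + sqrt(5)) + (-1 + sqrt(5)) + (1 - sqrt(5)) + (-sqrt(5) - 1) + (0) + (0)
  = 0.
Dividing by |G| = 20 gives 0/20 = 0, matching the row-orthogonality relation <chi_8, chi_4> = [chi_8 = chi_4].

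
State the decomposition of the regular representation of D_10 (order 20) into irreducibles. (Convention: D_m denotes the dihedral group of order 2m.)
Each irreducible V_i of dimension d_i appears with multiplicity d_i, i.e. rho_reg = (direct sum over all irreducibles V_i) d_i V_i. The irreducible dimensions for D_10 are 1, 1, 1, 1, 2, 2, 2, 2: 4 irreducibles of dimension 1, each with multiplicity 1; 4 irreducibles of dimension 2, each with multiplicity 2. Total dimension 4*1*1 + 4*2*2 = 20 = |G|.

Explanation: General theorem: in the regular representation of a finite group G, each irreducible appears with multiplicity equal to its dimension. Check: dim(rho_reg) = sum d_i^2 = 1 + 1 + 1 + 1 + 4 + 4 + 4 + 4 = 20 = |G|.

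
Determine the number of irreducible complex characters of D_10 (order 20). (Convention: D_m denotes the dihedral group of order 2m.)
8

Why: The number of irreducible complex representations of a finite group equals its number of conjugacy classes. D_10 has 8 conjugacy classes (n/2 + 3 for n even), so D_10 (order 20) has exactly 8 irreducible complex representations.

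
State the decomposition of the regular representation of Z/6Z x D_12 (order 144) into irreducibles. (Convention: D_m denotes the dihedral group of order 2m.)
Each irreducible V_i of dimension d_i appears with multiplicity d_i, i.e. rho_reg = (direct sum over all irreducibles V_i) d_i V_i. The irreducible dimensions for Z/6Z x D_12 are 1, 1, 1, 1, 1, 1, 1, 1, 1, 1, 1, 1, 1, 1, 1, 1, 1, 1, 1, 1, 1, 1, 1, 1, 2, 2, 2, 2, 2, 2, 2, 2, 2, 2, 2, 2, 2, 2, 2, 2, 2, 2, 2, 2, 2, 2, 2, 2, 2, 2, 2, 2, 2, 2: 24 irreducibles of dimension 1, each with multiplicity 1; 30 irreducibles of dimension 2, each with multiplicity 2. Total dimension 24*1*1 + 30*2*2 = 144 = |G|.

Explanation: General theorem: in the regular representation of a finite group G, each irreducible appears with multiplicity equal to its dimension. Check: dim(rho_reg) = sum d_i^2 = 1 + 1 + 1 + 1 + 1 + 1 + 1 + 1 + 1 + 1 + 1 + 1 + 1 + 1 + 1 + 1 + 1 + 1 + 1 + 1 + 1 + 1 + 1 + 1 + 4 + 4 + 4 + 4 + 4 + 4 + 4 + 4 + 4 + 4 + 4 + 4 + 4 + 4 + 4 + 4 + 4 + 4 + 4 + 4 + 4 + 4 + 4 + 4 + 4 + 4 + 4 + 4 + 4 + 4 = 144 = |G|.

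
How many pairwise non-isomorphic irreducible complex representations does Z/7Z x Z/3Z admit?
21

Explanation: The number of irreducible complex representations of a finite group equals its number of conjugacy classes. Z/7Z x Z/3Z is abelian of order 21, so every element is its own conjugacy class: 21 classes, so Z/7Z x Z/3Z (order 21) has exactly 21 irreducible complex representations.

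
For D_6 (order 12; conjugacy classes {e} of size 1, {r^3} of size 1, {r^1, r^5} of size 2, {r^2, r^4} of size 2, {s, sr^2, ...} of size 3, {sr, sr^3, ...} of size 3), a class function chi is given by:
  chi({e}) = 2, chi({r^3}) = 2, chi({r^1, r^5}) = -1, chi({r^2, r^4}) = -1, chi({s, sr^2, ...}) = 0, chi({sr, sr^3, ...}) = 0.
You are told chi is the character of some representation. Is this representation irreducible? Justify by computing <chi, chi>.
Irreducible: <chi, chi> = 1.

Working: <chi, chi> = (1/|G|) sum_C |C| * |chi(C)|^2 = (1/12)[1*|2|^2 + 1*|2|^2 + 2*|-1|^2 + 2*|-1|^2 + 3*|0|^2 + 3*|0|^2]
  = (1/12)[(4) + (4) + (2) + (2) + (0) + (0)] = 12/12 = 1.
A character is irreducible iff <chi, chi> = 1, so this representation is irreducible.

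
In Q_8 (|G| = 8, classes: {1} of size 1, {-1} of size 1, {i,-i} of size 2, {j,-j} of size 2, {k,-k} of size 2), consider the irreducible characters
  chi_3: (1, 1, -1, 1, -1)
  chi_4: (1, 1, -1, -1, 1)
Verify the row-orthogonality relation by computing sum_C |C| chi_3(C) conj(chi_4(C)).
Sum = 0; so <chi_3, chi_4> = 0 (distinct irreducibles are orthogonal).

Reasoning: Compute term by term over conjugacy classes (|C| * chi_3(C) * conj(chi_4(C))):
  1*(1)*conj(1) + 1*(1)*conj(1) + 2*(-1)*conj(-1) + 2*(1)*conj(-1) + 2*(-1)*conj(1)
  = (1) + (1) + (2) + (-2) + (-2)
  = 0.
Dividing by |G| = 8 gives 0/8 = 0, matching the row-orthogonality relation <chi_3, chi_4> = [chi_3 = chi_4].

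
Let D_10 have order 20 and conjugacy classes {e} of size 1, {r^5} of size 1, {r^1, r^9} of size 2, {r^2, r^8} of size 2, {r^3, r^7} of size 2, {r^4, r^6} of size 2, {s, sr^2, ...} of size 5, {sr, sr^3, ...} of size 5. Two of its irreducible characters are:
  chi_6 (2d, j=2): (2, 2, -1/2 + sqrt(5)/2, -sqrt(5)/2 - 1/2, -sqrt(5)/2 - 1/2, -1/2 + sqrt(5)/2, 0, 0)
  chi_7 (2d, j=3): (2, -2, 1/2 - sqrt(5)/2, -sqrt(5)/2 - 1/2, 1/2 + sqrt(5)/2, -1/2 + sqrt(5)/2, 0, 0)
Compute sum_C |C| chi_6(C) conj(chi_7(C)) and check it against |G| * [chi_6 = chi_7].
Sum = 0; so <chi_6, chi_7> = 0 (distinct irreducibles are orthogonal).

Proof sketch: Compute term by term over conjugacy classes (|C| * chi_6(C) * conj(chi_7(C))):
  1*(2)*conj(2) + 1*(2)*conj(-2) + 2*(-1/2 + sqrt(5)/2)*conj(1/2 - sqrt(5)/2) + 2*(-sqrt(5)/2 - 1/2)*conj(-sqrt(5)/2 - 1/2) + 2*(-sqrt(5)/2 - 1/2)*conj(1/2 + sqrt(5)/2) + 2*(-1/2 + sqrt(5)/2)*conj(-1/2 + sqrt(5)/2) + 5*(0)*conj(0) + 5*(0)*conj(0)
  = (4) + (-4) + (-3 + sqrt(5)) + (sqrt(5) + 3) + (-3 - sqrt(5)) + (3 - sqrt(5)) + (0) + (0)
  = 0.
Dividing by |G| = 20 gives 0/20 = 0, matching the row-orthogonality relation <chi_6, chi_7> = [chi_6 = chi_7].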